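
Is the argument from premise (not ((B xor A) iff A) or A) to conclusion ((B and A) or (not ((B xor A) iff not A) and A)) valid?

no

  A   |   B   ||   φ   |   ψ  
 True |  True ||  True |  True
 True | False ||  True |  True
False |  True ||  True | False
False | False || False | False
At A=False, B=True we have φ true but ψ false, so φ does not entail ψ.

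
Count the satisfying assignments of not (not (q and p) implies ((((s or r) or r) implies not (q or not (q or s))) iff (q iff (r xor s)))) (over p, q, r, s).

5

p | q | r | s || φ
F | F | F | F || F
F | F | F | T || T
F | F | T | F || F
F | F | T | T || F
F | T | F | F || T
F | T | F | T || T
F | T | T | F || T
F | T | T | T || F
T | F | F | F || F
T | F | F | T || T
T | F | T | F || F
T | F | T | T || F
T | T | F | F || F
T | T | F | T || F
T | T | T | F || F
T | T | T | T || F
The formula is true on 5 of the 16 rows.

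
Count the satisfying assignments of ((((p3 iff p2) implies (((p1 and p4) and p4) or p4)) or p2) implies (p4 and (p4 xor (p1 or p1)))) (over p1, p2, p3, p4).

p1 | p2 | p3 | p4 | (p3 iff p2) | (p1 and p4) | ((p1 and p4) and p4) | (((p1 and p4) and p4) or p4) | (p1 or p1) | (p4 xor (p1 or p1)) | (p4 and (p4 xor (p1 or p1))) | φ
-- | -- | -- | -- | ----------- | ----------- | -------------------- | ---------------------------- | ---------- | ------------------- | ---------------------------- | -
1  | 1  | 1  | 1  |      1      |      1      |          1           |              1               |     1      |          0          |              0               | 0
1  | 1  | 1  | 0  |      1      |      0      |          0           |              0               |     1      |          1          |              0               | 0
1  | 1  | 0  | 1  |      0      |      1      |          1           |              1               |     1      |          0          |              0               | 0
1  | 1  | 0  | 0  |      0      |      0      |          0           |              0               |     1      |          1          |              0               | 0
1  | 0  | 1  | 1  |      0      |      1      |          1           |              1               |     1      |          0          |              0               | 0
1  | 0  | 1  | 0  |      0      |      0      |          0           |              0               |     1      |          1          |              0               | 0
1  | 0  | 0  | 1  |      1      |      1      |          1           |              1               |     1      |          0          |              0               | 0
1  | 0  | 0  | 0  |      1      |      0      |          0           |              0               |     1      |          1          |              0               | 1
0  | 1  | 1  | 1  |      1      |      0      |          0           |              1               |     0      |          1          |              1               | 1
0  | 1  | 1  | 0  |      1      |      0      |          0           |              0               |     0      |          0          |              0               | 0
0  | 1  | 0  | 1  |      0      |      0      |          0           |              1               |     0      |          1          |              1               | 1
0  | 1  | 0  | 0  |      0      |      0      |          0           |              0               |     0      |          0          |              0               | 0
0  | 0  | 1  | 1  |      0      |      0      |          0           |              1               |     0      |          1          |              1               | 1
0  | 0  | 1  | 0  |      0      |      0      |          0           |              0               |     0      |          0          |              0               | 0
0  | 0  | 0  | 1  |      1      |      0      |          0           |              1               |     0      |          1          |              1               | 1
0  | 0  | 0  | 0  |      1      |      0      |          0           |              0               |     0      |          0          |              0               | 1
The formula is true on 6 of the 16 rows.

6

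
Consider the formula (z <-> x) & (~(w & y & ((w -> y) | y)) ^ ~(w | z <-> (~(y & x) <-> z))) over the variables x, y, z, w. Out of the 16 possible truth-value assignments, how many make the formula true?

x  y  z  w     (z <-> x)  (w -> y)  ((w -> y) | y)  (w & y & ((w -> y) | y))  ~(w & y & ((w -> y) | y))  (w | z)  (y & x)  ~(y & x)  (~(y & x) <-> z)  φ
F  F  F  F         T         T            T                    F                          T                 F        F        T             F          T
F  F  F  T         T         F            F                    F                          T                 T        F        T             F          F
F  F  T  F         F         T            T                    F                          T                 T        F        T             T          F
F  F  T  T         F         F            F                    F                          T                 T        F        T             T          F
F  T  F  F         T         T            T                    F                          T                 F        F        T             F          T
F  T  F  T         T         T            T                    T                          F                 T        F        T             F          T
F  T  T  F         F         T            T                    F                          T                 T        F        T             T          F
F  T  T  T         F         T            T                    T                          F                 T        F        T             T          F
T  F  F  F         F         T            T                    F                          T                 F        F        T             F          F
T  F  F  T         F         F            F                    F                          T                 T        F        T             F          F
T  F  T  F         T         T            T                    F                          T                 T        F        T             T          T
T  F  T  T         T         F            F                    F                          T                 T        F        T             T          T
T  T  F  F         F         T            T                    F                          T                 F        T        F             T          F
T  T  F  T         F         T            T                    T                          F                 T        T        F             T          F
T  T  T  F         T         T            T                    F                          T                 T        T        F             F          F
T  T  T  T         T         T            T                    T                          F                 T        T        F             F          T
The formula is true on 6 of the 16 rows.

6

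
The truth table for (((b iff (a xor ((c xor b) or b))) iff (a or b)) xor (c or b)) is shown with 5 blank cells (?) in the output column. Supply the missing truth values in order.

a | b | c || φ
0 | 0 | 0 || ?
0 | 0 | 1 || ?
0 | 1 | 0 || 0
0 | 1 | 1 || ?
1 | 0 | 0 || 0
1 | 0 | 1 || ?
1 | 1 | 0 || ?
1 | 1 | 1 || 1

Row a=0, b=0, c=0: ((b iff (a xor ((c xor b) or b))) iff (a or b)) = 0, (c or b) = 0, so the formula = 0.
Row a=0, b=0, c=1: ((b iff (a xor ((c xor b) or b))) iff (a or b)) = 1, (c or b) = 1, so the formula = 0.
Row a=0, b=1, c=1: ((b iff (a xor ((c xor b) or b))) iff (a or b)) = 1, (c or b) = 1, so the formula = 0.
Row a=1, b=0, c=1: ((b iff (a xor ((c xor b) or b))) iff (a or b)) = 1, (c or b) = 1, so the formula = 0.
Row a=1, b=1, c=0: ((b iff (a xor ((c xor b) or b))) iff (a or b)) = 0, (c or b) = 1, so the formula = 1.

0, 0, 0, 0, 1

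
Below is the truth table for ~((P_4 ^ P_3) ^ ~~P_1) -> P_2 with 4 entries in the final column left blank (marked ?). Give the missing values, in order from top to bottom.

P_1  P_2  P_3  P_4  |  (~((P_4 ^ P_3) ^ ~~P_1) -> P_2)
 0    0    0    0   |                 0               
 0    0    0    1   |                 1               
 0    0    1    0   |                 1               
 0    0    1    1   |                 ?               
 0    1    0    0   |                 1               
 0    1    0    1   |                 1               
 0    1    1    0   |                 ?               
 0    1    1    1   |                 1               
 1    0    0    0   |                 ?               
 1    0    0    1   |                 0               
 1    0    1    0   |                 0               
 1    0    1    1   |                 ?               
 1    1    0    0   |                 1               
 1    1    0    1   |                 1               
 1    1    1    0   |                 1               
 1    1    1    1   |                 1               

0, 1, 1, 1

Row P_1=0, P_2=0, P_3=1, P_4=1: ~((P_4 ^ P_3) ^ ~~P_1) = 1, so (~((P_4 ^ P_3) ^ ~~P_1) -> P_2) = 0.
Row P_1=0, P_2=1, P_3=1, P_4=0: ~((P_4 ^ P_3) ^ ~~P_1) = 0, so (~((P_4 ^ P_3) ^ ~~P_1) -> P_2) = 1.
Row P_1=1, P_2=0, P_3=0, P_4=0: ~((P_4 ^ P_3) ^ ~~P_1) = 0, so (~((P_4 ^ P_3) ^ ~~P_1) -> P_2) = 1.
Row P_1=1, P_2=0, P_3=1, P_4=1: ~((P_4 ^ P_3) ^ ~~P_1) = 0, so (~((P_4 ^ P_3) ^ ~~P_1) -> P_2) = 1.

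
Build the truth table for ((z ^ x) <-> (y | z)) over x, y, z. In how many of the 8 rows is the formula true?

4

x  y  z     (z ^ x)  (y | z)  ((z ^ x) <-> (y | z))
0  0  0        0        0               1          
0  0  1        1        1               1          
0  1  0        0        1               0          
0  1  1        1        1               1          
1  0  0        1        0               0          
1  0  1        0        1               0          
1  1  0        1        1               1          
1  1  1        0        1               0          
The formula is true on 4 of the 8 rows.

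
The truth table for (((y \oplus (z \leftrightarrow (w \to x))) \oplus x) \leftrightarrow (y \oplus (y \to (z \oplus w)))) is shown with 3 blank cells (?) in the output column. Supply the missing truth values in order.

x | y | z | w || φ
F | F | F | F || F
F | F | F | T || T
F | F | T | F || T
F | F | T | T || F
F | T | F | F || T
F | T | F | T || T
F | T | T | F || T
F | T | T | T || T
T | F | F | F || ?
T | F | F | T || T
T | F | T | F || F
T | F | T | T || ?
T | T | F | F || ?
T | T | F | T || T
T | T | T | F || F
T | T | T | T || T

Row x=T, y=F, z=F, w=F: ((y \oplus (z \leftrightarrow (w \to x))) \oplus x) = T, (y \oplus (y \to (z \oplus w))) = T, so the formula = T.
Row x=T, y=F, z=T, w=T: ((y \oplus (z \leftrightarrow (w \to x))) \oplus x) = F, (y \oplus (y \to (z \oplus w))) = T, so the formula = F.
Row x=T, y=T, z=F, w=F: ((y \oplus (z \leftrightarrow (w \to x))) \oplus x) = F, (y \oplus (y \to (z \oplus w))) = T, so the formula = F.

T, F, F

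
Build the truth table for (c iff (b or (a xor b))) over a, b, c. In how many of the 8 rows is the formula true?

a | b | c | (a xor b) | (b or (a xor b)) | (c iff (b or (a xor b)))
- | - | - | --------- | ---------------- | ------------------------
1 | 1 | 1 |     0     |        1         |            1            
1 | 1 | 0 |     0     |        1         |            0            
1 | 0 | 1 |     1     |        1         |            1            
1 | 0 | 0 |     1     |        1         |            0            
0 | 1 | 1 |     1     |        1         |            1            
0 | 1 | 0 |     1     |        1         |            0            
0 | 0 | 1 |     0     |        0         |            0            
0 | 0 | 0 |     0     |        0         |            1            
The formula is true on 4 of the 8 rows.

4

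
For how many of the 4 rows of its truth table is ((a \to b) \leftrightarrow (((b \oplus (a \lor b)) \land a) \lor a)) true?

1

a | b || φ
1 | 1 || 1
1 | 0 || 0
0 | 1 || 0
0 | 0 || 0
The formula is true on 1 of the 4 rows.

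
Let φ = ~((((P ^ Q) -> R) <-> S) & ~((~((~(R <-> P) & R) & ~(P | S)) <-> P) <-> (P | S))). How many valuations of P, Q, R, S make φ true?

P  Q  R  S  |  φ
F  F  F  F  |  T
F  F  F  T  |  F
F  F  T  F  |  T
F  F  T  T  |  F
F  T  F  F  |  T
F  T  F  T  |  T
F  T  T  F  |  T
F  T  T  T  |  F
T  F  F  F  |  T
T  F  F  T  |  T
T  F  T  F  |  T
T  F  T  T  |  T
T  T  F  F  |  T
T  T  F  T  |  T
T  T  T  F  |  T
T  T  T  T  |  T
The formula is true on 13 of the 16 rows.

13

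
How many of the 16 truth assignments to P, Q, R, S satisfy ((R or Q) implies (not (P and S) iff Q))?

11

P  Q  R  S  |  (R or Q)  (P and S)  not (P and S)  (not (P and S) iff Q)  φ
T  T  T  T  |     T          T            F                  F            F
T  T  T  F  |     T          F            T                  T            T
T  T  F  T  |     T          T            F                  F            F
T  T  F  F  |     T          F            T                  T            T
T  F  T  T  |     T          T            F                  T            T
T  F  T  F  |     T          F            T                  F            F
T  F  F  T  |     F          T            F                  T            T
T  F  F  F  |     F          F            T                  F            T
F  T  T  T  |     T          F            T                  T            T
F  T  T  F  |     T          F            T                  T            T
F  T  F  T  |     T          F            T                  T            T
F  T  F  F  |     T          F            T                  T            T
F  F  T  T  |     T          F            T                  F            F
F  F  T  F  |     T          F            T                  F            F
F  F  F  T  |     F          F            T                  F            T
F  F  F  F  |     F          F            T                  F            T
The formula is true on 11 of the 16 rows.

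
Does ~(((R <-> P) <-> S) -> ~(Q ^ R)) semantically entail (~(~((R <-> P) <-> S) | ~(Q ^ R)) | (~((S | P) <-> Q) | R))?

yes

  P      Q      R      S    |    φ      ψ  
False  False  False  False  |  False  False
False  False  False   True  |  False   True
False  False   True  False  |   True   True
False  False   True   True  |  False   True
False   True  False  False  |  False   True
False   True  False   True  |   True   True
False   True   True  False  |  False   True
False   True   True   True  |  False   True
 True  False  False  False  |  False   True
 True  False  False   True  |  False   True
 True  False   True  False  |  False   True
 True  False   True   True  |   True   True
 True   True  False  False  |   True   True
 True   True  False   True  |  False  False
 True   True   True  False  |  False   True
 True   True   True   True  |  False   True
In every row where φ is true, ψ is also true, so φ ⊨ ψ.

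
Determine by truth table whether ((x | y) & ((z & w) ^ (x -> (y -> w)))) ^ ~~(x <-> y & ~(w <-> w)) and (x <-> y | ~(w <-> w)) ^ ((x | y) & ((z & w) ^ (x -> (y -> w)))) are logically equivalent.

x  y  z  w  |  φ  ψ
F  F  F  F  |  T  T
F  F  F  T  |  T  T
F  F  T  F  |  T  T
F  F  T  T  |  T  T
F  T  F  F  |  F  T
F  T  F  T  |  F  T
F  T  T  F  |  F  T
F  T  T  T  |  T  F
T  F  F  F  |  T  T
T  F  F  T  |  T  T
T  F  T  F  |  T  T
T  F  T  T  |  F  F
T  T  F  F  |  F  T
T  T  F  T  |  T  F
T  T  T  F  |  F  T
T  T  T  T  |  F  T
The columns differ at x=F, y=T, z=F, w=F (φ=F, ψ=T), so they are not equivalent.

not equivalent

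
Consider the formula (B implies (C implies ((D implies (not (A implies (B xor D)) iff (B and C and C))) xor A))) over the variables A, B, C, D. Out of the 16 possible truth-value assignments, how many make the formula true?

13

A | B | C | D | φ
- | - | - | - | -
0 | 0 | 0 | 0 | 1
0 | 0 | 0 | 1 | 1
0 | 0 | 1 | 0 | 1
0 | 0 | 1 | 1 | 1
0 | 1 | 0 | 0 | 1
0 | 1 | 0 | 1 | 1
0 | 1 | 1 | 0 | 1
0 | 1 | 1 | 1 | 0
1 | 0 | 0 | 0 | 1
1 | 0 | 0 | 1 | 1
1 | 0 | 1 | 0 | 1
1 | 0 | 1 | 1 | 1
1 | 1 | 0 | 0 | 1
1 | 1 | 0 | 1 | 1
1 | 1 | 1 | 0 | 0
1 | 1 | 1 | 1 | 0
The formula is true on 13 of the 16 rows.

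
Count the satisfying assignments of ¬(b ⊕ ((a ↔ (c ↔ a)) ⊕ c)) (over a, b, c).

a | b | c | (c ↔ a) | (a ↔ (c ↔ a)) | ((a ↔ (c ↔ a)) ⊕ c) | (b ⊕ ((a ↔ (c ↔ a)) ⊕ c)) | ¬(b ⊕ ((a ↔ (c ↔ a)) ⊕ c))
- | - | - | ------- | ------------- | ------------------- | ------------------------- | --------------------------
1 | 1 | 1 |    1    |       1       |          0          |             1             |             0             
1 | 1 | 0 |    0    |       0       |          0          |             1             |             0             
1 | 0 | 1 |    1    |       1       |          0          |             0             |             1             
1 | 0 | 0 |    0    |       0       |          0          |             0             |             1             
0 | 1 | 1 |    0    |       1       |          0          |             1             |             0             
0 | 1 | 0 |    1    |       0       |          0          |             1             |             0             
0 | 0 | 1 |    0    |       1       |          0          |             0             |             1             
0 | 0 | 0 |    1    |       0       |          0          |             0             |             1             
The formula is true on 4 of the 8 rows.

4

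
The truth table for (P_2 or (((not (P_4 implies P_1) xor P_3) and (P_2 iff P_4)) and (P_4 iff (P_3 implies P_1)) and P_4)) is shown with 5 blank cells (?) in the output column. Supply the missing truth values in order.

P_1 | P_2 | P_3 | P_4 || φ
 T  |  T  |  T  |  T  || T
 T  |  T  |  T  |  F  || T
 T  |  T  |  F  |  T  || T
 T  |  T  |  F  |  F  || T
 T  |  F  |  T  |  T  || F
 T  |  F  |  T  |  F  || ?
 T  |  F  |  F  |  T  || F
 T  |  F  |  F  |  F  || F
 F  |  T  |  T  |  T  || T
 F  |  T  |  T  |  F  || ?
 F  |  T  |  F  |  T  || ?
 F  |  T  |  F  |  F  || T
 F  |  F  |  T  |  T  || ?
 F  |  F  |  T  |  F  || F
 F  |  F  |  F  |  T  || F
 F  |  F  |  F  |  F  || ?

Row P_1=T, P_2=F, P_3=T, P_4=F: (((not (P_4 implies P_1) xor P_3) and (P_2 iff P_4)) and (P_4 iff (P_3 implies P_1)) and P_4) = F, so the formula = F.
Row P_1=F, P_2=T, P_3=T, P_4=F: (((not (P_4 implies P_1) xor P_3) and (P_2 iff P_4)) and (P_4 iff (P_3 implies P_1)) and P_4) = F, so the formula = T.
Row P_1=F, P_2=T, P_3=F, P_4=T: (((not (P_4 implies P_1) xor P_3) and (P_2 iff P_4)) and (P_4 iff (P_3 implies P_1)) and P_4) = T, so the formula = T.
Row P_1=F, P_2=F, P_3=T, P_4=T: (((not (P_4 implies P_1) xor P_3) and (P_2 iff P_4)) and (P_4 iff (P_3 implies P_1)) and P_4) = F, so the formula = F.
Row P_1=F, P_2=F, P_3=F, P_4=F: (((not (P_4 implies P_1) xor P_3) and (P_2 iff P_4)) and (P_4 iff (P_3 implies P_1)) and P_4) = F, so the formula = F.

F, T, T, F, F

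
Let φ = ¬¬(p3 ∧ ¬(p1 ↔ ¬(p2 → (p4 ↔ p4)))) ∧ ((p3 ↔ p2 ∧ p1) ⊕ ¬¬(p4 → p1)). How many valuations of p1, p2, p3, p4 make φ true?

2

p1 | p2 | p3 | p4 | φ
-- | -- | -- | -- | -
0  | 0  | 0  | 0  | 0
0  | 0  | 0  | 1  | 0
0  | 0  | 1  | 0  | 0
0  | 0  | 1  | 1  | 0
0  | 1  | 0  | 0  | 0
0  | 1  | 0  | 1  | 0
0  | 1  | 1  | 0  | 0
0  | 1  | 1  | 1  | 0
1  | 0  | 0  | 0  | 0
1  | 0  | 0  | 1  | 0
1  | 0  | 1  | 0  | 1
1  | 0  | 1  | 1  | 1
1  | 1  | 0  | 0  | 0
1  | 1  | 0  | 1  | 0
1  | 1  | 1  | 0  | 0
1  | 1  | 1  | 1  | 0
The formula is true on 2 of the 16 rows.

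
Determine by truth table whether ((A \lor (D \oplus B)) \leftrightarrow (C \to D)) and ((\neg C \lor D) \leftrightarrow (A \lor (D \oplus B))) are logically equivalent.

equivalent

A  B  C  D  |  φ  ψ
F  F  F  F  |  F  F
F  F  F  T  |  T  T
F  F  T  F  |  T  T
F  F  T  T  |  T  T
F  T  F  F  |  T  T
F  T  F  T  |  F  F
F  T  T  F  |  F  F
F  T  T  T  |  F  F
T  F  F  F  |  T  T
T  F  F  T  |  T  T
T  F  T  F  |  F  F
T  F  T  T  |  T  T
T  T  F  F  |  T  T
T  T  F  T  |  T  T
T  T  T  F  |  F  F
T  T  T  T  |  T  T
The columns for φ and ψ agree on every row, so they are logically equivalent.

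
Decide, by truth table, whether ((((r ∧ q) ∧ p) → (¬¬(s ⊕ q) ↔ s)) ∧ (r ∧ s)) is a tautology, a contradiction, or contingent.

contingent

p  q  r  s  |  (r ∧ q)  ((r ∧ q) ∧ p)  (s ⊕ q)  ¬(s ⊕ q)  ¬¬(s ⊕ q)  (¬¬(s ⊕ q) ↔ s)  (r ∧ s)  φ
F  F  F  F  |     F           F           F        T          F             T            F     F
F  F  F  T  |     F           F           T        F          T             T            F     F
F  F  T  F  |     F           F           F        T          F             T            F     F
F  F  T  T  |     F           F           T        F          T             T            T     T
F  T  F  F  |     F           F           T        F          T             F            F     F
F  T  F  T  |     F           F           F        T          F             F            F     F
F  T  T  F  |     T           F           T        F          T             F            F     F
F  T  T  T  |     T           F           F        T          F             F            T     T
T  F  F  F  |     F           F           F        T          F             T            F     F
T  F  F  T  |     F           F           T        F          T             T            F     F
T  F  T  F  |     F           F           F        T          F             T            F     F
T  F  T  T  |     F           F           T        F          T             T            T     T
T  T  F  F  |     F           F           T        F          T             F            F     F
T  T  F  T  |     F           F           F        T          F             F            F     F
T  T  T  F  |     T           T           T        F          T             F            F     F
T  T  T  T  |     T           T           F        T          F             F            T     F
3 of 16 rows are T, so the formula is contingent.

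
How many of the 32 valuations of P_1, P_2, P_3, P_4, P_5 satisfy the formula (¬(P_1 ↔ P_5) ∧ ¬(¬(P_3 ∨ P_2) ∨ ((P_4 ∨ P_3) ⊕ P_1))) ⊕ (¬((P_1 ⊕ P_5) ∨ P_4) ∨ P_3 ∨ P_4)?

24

P_1 | P_2 | P_3 | P_4 | P_5 | φ
--- | --- | --- | --- | --- | -
 T  |  T  |  T  |  T  |  T  | T
 T  |  T  |  T  |  T  |  F  | F
 T  |  T  |  T  |  F  |  T  | T
 T  |  T  |  T  |  F  |  F  | F
 T  |  T  |  F  |  T  |  T  | T
 T  |  T  |  F  |  T  |  F  | F
 T  |  T  |  F  |  F  |  T  | T
 T  |  T  |  F  |  F  |  F  | F
 T  |  F  |  T  |  T  |  T  | T
 T  |  F  |  T  |  T  |  F  | F
 T  |  F  |  T  |  F  |  T  | T
 T  |  F  |  T  |  F  |  F  | F
 T  |  F  |  F  |  T  |  T  | T
 T  |  F  |  F  |  T  |  F  | T
 T  |  F  |  F  |  F  |  T  | T
 T  |  F  |  F  |  F  |  F  | F
 F  |  T  |  T  |  T  |  T  | T
 F  |  T  |  T  |  T  |  F  | T
 F  |  T  |  T  |  F  |  T  | T
 F  |  T  |  T  |  F  |  F  | T
 F  |  T  |  F  |  T  |  T  | T
 F  |  T  |  F  |  T  |  F  | T
 F  |  T  |  F  |  F  |  T  | T
 F  |  T  |  F  |  F  |  F  | T
 F  |  F  |  T  |  T  |  T  | T
 F  |  F  |  T  |  T  |  F  | T
 F  |  F  |  T  |  F  |  T  | T
 F  |  F  |  T  |  F  |  F  | T
 F  |  F  |  F  |  T  |  T  | T
 F  |  F  |  F  |  T  |  F  | T
 F  |  F  |  F  |  F  |  T  | F
 F  |  F  |  F  |  F  |  F  | T
The formula is true on 24 of the 32 rows.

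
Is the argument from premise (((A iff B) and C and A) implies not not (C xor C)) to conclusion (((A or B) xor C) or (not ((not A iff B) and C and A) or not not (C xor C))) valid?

no

A  B  C  |  φ  ψ
0  0  0  |  1  1
0  0  1  |  1  1
0  1  0  |  1  1
0  1  1  |  1  1
1  0  0  |  1  1
1  0  1  |  1  0
1  1  0  |  1  1
1  1  1  |  0  1
At A=1, B=0, C=1 we have φ true but ψ false, so φ does not entail ψ.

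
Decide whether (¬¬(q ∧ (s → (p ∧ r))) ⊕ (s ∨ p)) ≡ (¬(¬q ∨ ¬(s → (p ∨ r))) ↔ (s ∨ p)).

p  q  r  s  |  φ  ψ
F  F  F  F  |  F  T
F  F  F  T  |  T  F
F  F  T  F  |  F  T
F  F  T  T  |  T  F
F  T  F  F  |  T  F
F  T  F  T  |  T  F
F  T  T  F  |  T  F
F  T  T  T  |  T  T
T  F  F  F  |  T  F
T  F  F  T  |  T  F
T  F  T  F  |  T  F
T  F  T  T  |  T  F
T  T  F  F  |  F  T
T  T  F  T  |  T  T
T  T  T  F  |  F  T
T  T  T  T  |  F  T
The columns differ at p=F, q=F, r=F, s=F (φ=F, ψ=T), so they are not equivalent.

not equivalent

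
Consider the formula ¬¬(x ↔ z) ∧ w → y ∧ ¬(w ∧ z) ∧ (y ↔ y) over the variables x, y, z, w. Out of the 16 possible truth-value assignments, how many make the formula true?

13

  x      y      z      w    |    φ  
 True   True   True   True  |  False
 True   True   True  False  |   True
 True   True  False   True  |   True
 True   True  False  False  |   True
 True  False   True   True  |  False
 True  False   True  False  |   True
 True  False  False   True  |   True
 True  False  False  False  |   True
False   True   True   True  |   True
False   True   True  False  |   True
False   True  False   True  |   True
False   True  False  False  |   True
False  False   True   True  |   True
False  False   True  False  |   True
False  False  False   True  |  False
False  False  False  False  |   True
The formula is true on 13 of the 16 rows.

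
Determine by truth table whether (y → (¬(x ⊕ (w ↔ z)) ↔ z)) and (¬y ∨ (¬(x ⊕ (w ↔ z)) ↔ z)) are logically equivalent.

equivalent

x | y | z | w | φ | ψ
- | - | - | - | - | -
T | T | T | T | T | T
T | T | T | F | F | F
T | T | F | T | T | T
T | T | F | F | F | F
T | F | T | T | T | T
T | F | T | F | T | T
T | F | F | T | T | T
T | F | F | F | T | T
F | T | T | T | F | F
F | T | T | F | T | T
F | T | F | T | F | F
F | T | F | F | T | T
F | F | T | T | T | T
F | F | T | F | T | T
F | F | F | T | T | T
F | F | F | F | T | T
The columns for φ and ψ agree on every row, so they are logically equivalent.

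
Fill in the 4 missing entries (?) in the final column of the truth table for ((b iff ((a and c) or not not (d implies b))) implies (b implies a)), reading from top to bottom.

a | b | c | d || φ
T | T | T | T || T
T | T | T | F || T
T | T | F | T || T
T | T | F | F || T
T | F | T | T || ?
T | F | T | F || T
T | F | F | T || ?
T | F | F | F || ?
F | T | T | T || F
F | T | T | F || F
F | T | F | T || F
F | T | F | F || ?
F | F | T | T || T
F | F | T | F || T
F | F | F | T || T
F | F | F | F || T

T, T, T, F

Row a=T, b=F, c=T, d=T: (b iff ((a and c) or not not (d implies b))) = F, (b implies a) = T, so the formula = T.
Row a=T, b=F, c=F, d=T: (b iff ((a and c) or not not (d implies b))) = T, (b implies a) = T, so the formula = T.
Row a=T, b=F, c=F, d=F: (b iff ((a and c) or not not (d implies b))) = F, (b implies a) = T, so the formula = T.
Row a=F, b=T, c=F, d=F: (b iff ((a and c) or not not (d implies b))) = T, (b implies a) = F, so the formula = F.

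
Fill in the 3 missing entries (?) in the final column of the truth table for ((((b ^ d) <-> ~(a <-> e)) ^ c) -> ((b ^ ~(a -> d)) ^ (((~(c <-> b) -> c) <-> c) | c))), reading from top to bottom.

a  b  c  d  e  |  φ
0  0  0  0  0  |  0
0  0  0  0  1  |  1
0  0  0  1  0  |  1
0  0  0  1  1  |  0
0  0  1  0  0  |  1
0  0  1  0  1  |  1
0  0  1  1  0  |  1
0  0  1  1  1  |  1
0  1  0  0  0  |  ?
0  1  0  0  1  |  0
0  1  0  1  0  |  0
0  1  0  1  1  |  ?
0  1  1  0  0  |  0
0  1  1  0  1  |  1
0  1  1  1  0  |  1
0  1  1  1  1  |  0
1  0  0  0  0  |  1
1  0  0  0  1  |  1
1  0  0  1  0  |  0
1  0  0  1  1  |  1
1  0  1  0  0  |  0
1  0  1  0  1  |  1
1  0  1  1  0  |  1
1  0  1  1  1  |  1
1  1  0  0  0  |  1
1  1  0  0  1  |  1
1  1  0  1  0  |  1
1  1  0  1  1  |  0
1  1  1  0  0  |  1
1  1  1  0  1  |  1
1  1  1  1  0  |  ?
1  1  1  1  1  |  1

1, 1, 0

Row a=0, b=1, c=0, d=0, e=0: (((b ^ d) <-> ~(a <-> e)) ^ c) = 0, ((b ^ ~(a -> d)) ^ (((~(c <-> b) -> c) <-> c) | c)) = 0, so the formula = 1.
Row a=0, b=1, c=0, d=1, e=1: (((b ^ d) <-> ~(a <-> e)) ^ c) = 0, ((b ^ ~(a -> d)) ^ (((~(c <-> b) -> c) <-> c) | c)) = 0, so the formula = 1.
Row a=1, b=1, c=1, d=1, e=0: (((b ^ d) <-> ~(a <-> e)) ^ c) = 1, ((b ^ ~(a -> d)) ^ (((~(c <-> b) -> c) <-> c) | c)) = 0, so the formula = 0.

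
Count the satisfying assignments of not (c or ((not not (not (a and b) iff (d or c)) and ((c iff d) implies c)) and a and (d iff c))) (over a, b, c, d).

  a   |   b   |   c   |   d   | (a and b) | not (a and b) | (d or c) | (not (a and b) iff (d or c)) | (c iff d) | ((c iff d) implies c) | (d iff c) |   φ  
----- | ----- | ----- | ----- | --------- | ------------- | -------- | ---------------------------- | --------- | --------------------- | --------- | -----
False | False | False | False |   False   |      True     |  False   |            False             |    True   |         False         |    True   |  True
False | False | False |  True |   False   |      True     |   True   |             True             |   False   |          True         |   False   |  True
False | False |  True | False |   False   |      True     |   True   |             True             |   False   |          True         |   False   | False
False | False |  True |  True |   False   |      True     |   True   |             True             |    True   |          True         |    True   | False
False |  True | False | False |   False   |      True     |  False   |            False             |    True   |         False         |    True   |  True
False |  True | False |  True |   False   |      True     |   True   |             True             |   False   |          True         |   False   |  True
False |  True |  True | False |   False   |      True     |   True   |             True             |   False   |          True         |   False   | False
False |  True |  True |  True |   False   |      True     |   True   |             True             |    True   |          True         |    True   | False
 True | False | False | False |   False   |      True     |  False   |            False             |    True   |         False         |    True   |  True
 True | False | False |  True |   False   |      True     |   True   |             True             |   False   |          True         |   False   |  True
 True | False |  True | False |   False   |      True     |   True   |             True             |   False   |          True         |   False   | False
 True | False |  True |  True |   False   |      True     |   True   |             True             |    True   |          True         |    True   | False
 True |  True | False | False |    True   |     False     |  False   |             True             |    True   |         False         |    True   |  True
 True |  True | False |  True |    True   |     False     |   True   |            False             |   False   |          True         |   False   |  True
 True |  True |  True | False |    True   |     False     |   True   |            False             |   False   |          True         |   False   | False
 True |  True |  True |  True |    True   |     False     |   True   |            False             |    True   |          True         |    True   | False
The formula is true on 8 of the 16 rows.

8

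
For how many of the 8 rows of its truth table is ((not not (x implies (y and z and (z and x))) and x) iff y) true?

x  y  z  |  (z and x)  (y and z and (z and x))  φ
T  T  T  |      T                 T             T
T  T  F  |      F                 F             F
T  F  T  |      T                 F             T
T  F  F  |      F                 F             T
F  T  T  |      F                 F             F
F  T  F  |      F                 F             F
F  F  T  |      F                 F             T
F  F  F  |      F                 F             T
The formula is true on 5 of the 8 rows.

5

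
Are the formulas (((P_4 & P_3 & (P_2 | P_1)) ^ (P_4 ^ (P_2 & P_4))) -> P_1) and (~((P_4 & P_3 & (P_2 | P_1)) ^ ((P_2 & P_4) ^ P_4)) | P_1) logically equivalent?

equivalent

P_1 | P_2 | P_3 | P_4 | φ | ψ
--- | --- | --- | --- | - | -
 0  |  0  |  0  |  0  | 1 | 1
 0  |  0  |  0  |  1  | 0 | 0
 0  |  0  |  1  |  0  | 1 | 1
 0  |  0  |  1  |  1  | 0 | 0
 0  |  1  |  0  |  0  | 1 | 1
 0  |  1  |  0  |  1  | 1 | 1
 0  |  1  |  1  |  0  | 1 | 1
 0  |  1  |  1  |  1  | 0 | 0
 1  |  0  |  0  |  0  | 1 | 1
 1  |  0  |  0  |  1  | 1 | 1
 1  |  0  |  1  |  0  | 1 | 1
 1  |  0  |  1  |  1  | 1 | 1
 1  |  1  |  0  |  0  | 1 | 1
 1  |  1  |  0  |  1  | 1 | 1
 1  |  1  |  1  |  0  | 1 | 1
 1  |  1  |  1  |  1  | 1 | 1
The columns for φ and ψ agree on every row, so they are logically equivalent.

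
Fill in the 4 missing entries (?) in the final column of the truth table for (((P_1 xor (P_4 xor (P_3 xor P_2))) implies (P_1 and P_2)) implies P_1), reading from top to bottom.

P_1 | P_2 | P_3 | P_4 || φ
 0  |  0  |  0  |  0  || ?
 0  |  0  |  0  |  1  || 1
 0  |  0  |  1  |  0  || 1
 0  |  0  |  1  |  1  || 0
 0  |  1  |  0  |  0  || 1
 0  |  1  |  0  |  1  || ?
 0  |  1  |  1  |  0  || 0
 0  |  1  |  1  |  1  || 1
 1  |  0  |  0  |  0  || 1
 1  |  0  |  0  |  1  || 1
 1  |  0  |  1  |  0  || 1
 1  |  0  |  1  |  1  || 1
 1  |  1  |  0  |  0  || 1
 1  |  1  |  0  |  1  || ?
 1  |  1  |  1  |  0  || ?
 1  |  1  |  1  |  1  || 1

0, 0, 1, 1

Row P_1=0, P_2=0, P_3=0, P_4=0: ((P_1 xor (P_4 xor (P_3 xor P_2))) implies (P_1 and P_2)) = 1, so the formula = 0.
Row P_1=0, P_2=1, P_3=0, P_4=1: ((P_1 xor (P_4 xor (P_3 xor P_2))) implies (P_1 and P_2)) = 1, so the formula = 0.
Row P_1=1, P_2=1, P_3=0, P_4=1: ((P_1 xor (P_4 xor (P_3 xor P_2))) implies (P_1 and P_2)) = 1, so the formula = 1.
Row P_1=1, P_2=1, P_3=1, P_4=0: ((P_1 xor (P_4 xor (P_3 xor P_2))) implies (P_1 and P_2)) = 1, so the formula = 1.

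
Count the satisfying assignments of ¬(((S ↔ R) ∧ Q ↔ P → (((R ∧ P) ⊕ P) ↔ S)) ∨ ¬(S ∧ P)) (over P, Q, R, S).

3

P  Q  R  S  |  φ
T  T  T  T  |  T
T  T  T  F  |  F
T  T  F  T  |  T
T  T  F  F  |  F
T  F  T  T  |  F
T  F  T  F  |  F
T  F  F  T  |  T
T  F  F  F  |  F
F  T  T  T  |  F
F  T  T  F  |  F
F  T  F  T  |  F
F  T  F  F  |  F
F  F  T  T  |  F
F  F  T  F  |  F
F  F  F  T  |  F
F  F  F  F  |  F
The formula is true on 3 of the 16 rows.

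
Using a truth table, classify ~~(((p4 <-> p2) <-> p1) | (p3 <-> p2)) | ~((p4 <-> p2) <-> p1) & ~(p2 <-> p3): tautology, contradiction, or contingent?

tautology

  p1  |   p2  |   p3  |   p4  | (p4 <-> p2) | ((p4 <-> p2) <-> p1) | (p3 <-> p2) | ~((p4 <-> p2) <-> p1) | (p2 <-> p3) | ~(p2 <-> p3) |   φ  
----- | ----- | ----- | ----- | ----------- | -------------------- | ----------- | --------------------- | ----------- | ------------ | -----
 True |  True |  True |  True |     True    |         True         |     True    |         False         |     True    |    False     |  True
 True |  True |  True | False |    False    |        False         |     True    |          True         |     True    |    False     |  True
 True |  True | False |  True |     True    |         True         |    False    |         False         |    False    |     True     |  True
 True |  True | False | False |    False    |        False         |    False    |          True         |    False    |     True     |  True
 True | False |  True |  True |    False    |        False         |    False    |          True         |    False    |     True     |  True
 True | False |  True | False |     True    |         True         |    False    |         False         |    False    |     True     |  True
 True | False | False |  True |    False    |        False         |     True    |          True         |     True    |    False     |  True
 True | False | False | False |     True    |         True         |     True    |         False         |     True    |    False     |  True
False |  True |  True |  True |     True    |        False         |     True    |          True         |     True    |    False     |  True
False |  True |  True | False |    False    |         True         |     True    |         False         |     True    |    False     |  True
False |  True | False |  True |     True    |        False         |    False    |          True         |    False    |     True     |  True
False |  True | False | False |    False    |         True         |    False    |         False         |    False    |     True     |  True
False | False |  True |  True |    False    |         True         |    False    |         False         |    False    |     True     |  True
False | False |  True | False |     True    |        False         |    False    |          True         |    False    |     True     |  True
False | False | False |  True |    False    |         True         |     True    |         False         |     True    |    False     |  True
False | False | False | False |     True    |        False         |     True    |          True         |     True    |    False     |  True
Every row is True, so the formula is a tautology.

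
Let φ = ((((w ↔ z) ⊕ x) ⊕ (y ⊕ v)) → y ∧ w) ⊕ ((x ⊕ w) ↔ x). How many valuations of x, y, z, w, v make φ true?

x | y | z | w | v || φ
F | F | F | F | F || T
F | F | F | F | T || F
F | F | F | T | F || T
F | F | F | T | T || F
F | F | T | F | F || F
F | F | T | F | T || T
F | F | T | T | F || F
F | F | T | T | T || T
F | T | F | F | F || F
F | T | F | F | T || T
F | T | F | T | F || T
F | T | F | T | T || T
F | T | T | F | F || T
F | T | T | F | T || F
F | T | T | T | F || T
F | T | T | T | T || T
T | F | F | F | F || F
T | F | F | F | T || T
T | F | F | T | F || F
T | F | F | T | T || T
T | F | T | F | F || T
T | F | T | F | T || F
T | F | T | T | F || T
T | F | T | T | T || F
T | T | F | F | F || T
T | T | F | F | T || F
T | T | F | T | F || T
T | T | F | T | T || T
T | T | T | F | F || F
T | T | T | F | T || T
T | T | T | T | F || T
T | T | T | T | T || T
The formula is true on 20 of the 32 rows.

20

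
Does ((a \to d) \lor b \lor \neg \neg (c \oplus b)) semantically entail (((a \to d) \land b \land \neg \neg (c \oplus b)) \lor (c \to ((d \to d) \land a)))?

  a   |   b   |   c   |   d   ||   φ   |   ψ  
 True |  True |  True |  True ||  True |  True
 True |  True |  True | False ||  True |  True
 True |  True | False |  True ||  True |  True
 True |  True | False | False ||  True |  True
 True | False |  True |  True ||  True |  True
 True | False |  True | False ||  True |  True
 True | False | False |  True ||  True |  True
 True | False | False | False || False |  True
False |  True |  True |  True ||  True | False
False |  True |  True | False ||  True | False
False |  True | False |  True ||  True |  True
False |  True | False | False ||  True |  True
False | False |  True |  True ||  True | False
False | False |  True | False ||  True | False
False | False | False |  True ||  True |  True
False | False | False | False ||  True |  True
At a=False, b=True, c=True, d=True we have φ true but ψ false, so φ does not entail ψ.

no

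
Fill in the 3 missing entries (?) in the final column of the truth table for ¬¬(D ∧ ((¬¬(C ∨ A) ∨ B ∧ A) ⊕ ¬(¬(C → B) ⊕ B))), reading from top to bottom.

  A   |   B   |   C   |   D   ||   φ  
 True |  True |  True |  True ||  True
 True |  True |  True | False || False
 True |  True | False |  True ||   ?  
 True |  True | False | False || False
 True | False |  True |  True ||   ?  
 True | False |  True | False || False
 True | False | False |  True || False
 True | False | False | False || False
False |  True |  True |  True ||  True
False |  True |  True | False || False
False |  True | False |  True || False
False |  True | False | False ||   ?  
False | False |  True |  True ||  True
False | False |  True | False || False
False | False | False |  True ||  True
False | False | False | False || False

Row A=True, B=True, C=False, D=True: (D ∧ ((¬¬(C ∨ A) ∨ B ∧ A) ⊕ ¬(¬(C → B) ⊕ B))) = True, ¬(D ∧ ((¬¬(C ∨ A) ∨ B ∧ A) ⊕ ¬(¬(C → B) ⊕ B))) = False, so the formula = True.
Row A=True, B=False, C=True, D=True: (D ∧ ((¬¬(C ∨ A) ∨ B ∧ A) ⊕ ¬(¬(C → B) ⊕ B))) = True, ¬(D ∧ ((¬¬(C ∨ A) ∨ B ∧ A) ⊕ ¬(¬(C → B) ⊕ B))) = False, so the formula = True.
Row A=False, B=True, C=False, D=False: (D ∧ ((¬¬(C ∨ A) ∨ B ∧ A) ⊕ ¬(¬(C → B) ⊕ B))) = False, ¬(D ∧ ((¬¬(C ∨ A) ∨ B ∧ A) ⊕ ¬(¬(C → B) ⊕ B))) = True, so the formula = False.

True, True, False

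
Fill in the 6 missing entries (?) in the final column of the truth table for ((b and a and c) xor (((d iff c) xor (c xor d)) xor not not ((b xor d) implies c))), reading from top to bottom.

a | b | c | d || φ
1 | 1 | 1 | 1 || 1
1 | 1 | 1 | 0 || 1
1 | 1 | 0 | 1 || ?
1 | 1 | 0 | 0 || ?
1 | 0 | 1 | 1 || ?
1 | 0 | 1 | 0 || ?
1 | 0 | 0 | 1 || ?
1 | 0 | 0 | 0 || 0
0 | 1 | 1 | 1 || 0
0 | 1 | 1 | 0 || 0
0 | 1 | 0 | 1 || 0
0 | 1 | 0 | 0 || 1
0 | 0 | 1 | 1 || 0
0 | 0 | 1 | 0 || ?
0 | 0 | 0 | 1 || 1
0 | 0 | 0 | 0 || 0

0, 1, 0, 0, 1, 0

Row a=1, b=1, c=0, d=1: (b and a and c) = 0, (((d iff c) xor (c xor d)) xor not not ((b xor d) implies c)) = 0, so the formula = 0.
Row a=1, b=1, c=0, d=0: (b and a and c) = 0, (((d iff c) xor (c xor d)) xor not not ((b xor d) implies c)) = 1, so the formula = 1.
Row a=1, b=0, c=1, d=1: (b and a and c) = 0, (((d iff c) xor (c xor d)) xor not not ((b xor d) implies c)) = 0, so the formula = 0.
Row a=1, b=0, c=1, d=0: (b and a and c) = 0, (((d iff c) xor (c xor d)) xor not not ((b xor d) implies c)) = 0, so the formula = 0.
Row a=1, b=0, c=0, d=1: (b and a and c) = 0, (((d iff c) xor (c xor d)) xor not not ((b xor d) implies c)) = 1, so the formula = 1.
Row a=0, b=0, c=1, d=0: (b and a and c) = 0, (((d iff c) xor (c xor d)) xor not not ((b xor d) implies c)) = 0, so the formula = 0.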